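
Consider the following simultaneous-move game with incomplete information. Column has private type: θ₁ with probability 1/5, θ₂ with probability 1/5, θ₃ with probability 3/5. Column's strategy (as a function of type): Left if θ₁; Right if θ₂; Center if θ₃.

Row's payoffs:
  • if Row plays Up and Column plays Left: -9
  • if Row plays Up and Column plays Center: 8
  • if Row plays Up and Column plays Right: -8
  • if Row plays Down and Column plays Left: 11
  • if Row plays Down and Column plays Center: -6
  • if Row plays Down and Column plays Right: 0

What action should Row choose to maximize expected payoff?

Up

Compute Row's expected payoff for each action, taking the expectation over Column's type.
E[Up] = 1/5·(-9) + 1/5·(-8) + 3/5·(8) = 7/5
E[Down] = 1/5·(11) + 1/5·(0) + 3/5·(-6) = -7/5
Best response: Up (7/5 is the largest).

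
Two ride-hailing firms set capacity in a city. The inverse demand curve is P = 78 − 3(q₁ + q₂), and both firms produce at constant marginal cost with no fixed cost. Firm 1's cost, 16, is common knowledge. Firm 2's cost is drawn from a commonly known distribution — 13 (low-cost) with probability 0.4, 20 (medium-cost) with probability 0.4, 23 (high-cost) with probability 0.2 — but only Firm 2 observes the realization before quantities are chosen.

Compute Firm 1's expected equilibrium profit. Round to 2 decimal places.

Firm 2 with cost c maximizes (78 − 3(q₁+q₂) − c)·q₂, giving q₂(c) = (78 − c − 3q₁)/6.
E[c₂] = 0.4·13 + 0.4·20 + 0.2·23 = 17.8
Firm 1's FOC against E[q₂] yields q₁ = (78 − 2·16 + E[c₂])/9 = (78 − 32 + 17.8)/9 = 7.08889.
E[P] = 78 − 3·(q₁ + E[q₂]) = 37.2667; Firm 1's expected profit = (E[P] − 16)·q₁ = (37.2667 − 16)·7.08889 = 150.757.

150.76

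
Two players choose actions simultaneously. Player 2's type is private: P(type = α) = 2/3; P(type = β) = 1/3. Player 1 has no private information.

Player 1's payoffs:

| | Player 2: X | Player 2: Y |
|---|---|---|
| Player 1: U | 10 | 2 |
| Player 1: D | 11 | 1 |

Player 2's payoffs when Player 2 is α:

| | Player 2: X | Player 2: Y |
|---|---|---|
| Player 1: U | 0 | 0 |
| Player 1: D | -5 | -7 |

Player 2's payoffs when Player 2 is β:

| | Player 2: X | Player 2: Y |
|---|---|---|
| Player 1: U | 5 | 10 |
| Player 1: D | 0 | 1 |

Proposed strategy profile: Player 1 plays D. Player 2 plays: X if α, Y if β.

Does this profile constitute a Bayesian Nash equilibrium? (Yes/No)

A profile is a BNE iff every type of every player is best-responding given beliefs about the other side.
Player 1 plays D: E[D] = 2/3·(11) + 1/3·(1) = 23/3; E[U] = 22/3. Best-responding. ✓
Player 2 (type α), facing D: X gives -5, Y gives -7. Proposed X is best. ✓
Player 2 (type β), facing D: X gives 0, Y gives 1. Proposed Y is best. ✓

Yes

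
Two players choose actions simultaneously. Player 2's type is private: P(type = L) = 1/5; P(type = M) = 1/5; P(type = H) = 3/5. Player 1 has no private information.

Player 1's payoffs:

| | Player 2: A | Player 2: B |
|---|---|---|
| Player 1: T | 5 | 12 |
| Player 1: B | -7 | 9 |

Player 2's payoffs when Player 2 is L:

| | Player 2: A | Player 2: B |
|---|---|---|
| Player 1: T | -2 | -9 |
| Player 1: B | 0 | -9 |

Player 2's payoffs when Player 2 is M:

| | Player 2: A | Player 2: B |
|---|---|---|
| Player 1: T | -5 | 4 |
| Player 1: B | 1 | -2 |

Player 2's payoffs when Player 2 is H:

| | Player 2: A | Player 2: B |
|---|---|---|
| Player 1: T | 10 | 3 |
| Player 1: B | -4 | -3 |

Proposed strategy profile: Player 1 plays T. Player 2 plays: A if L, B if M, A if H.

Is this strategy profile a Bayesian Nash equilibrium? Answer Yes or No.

Yes

A profile is a BNE iff every type of every player is best-responding given beliefs about the other side.
Player 1 plays T: E[T] = 1/5·(5) + 1/5·(12) + 3/5·(5) = 32/5; E[B] = -19/5. Best-responding. ✓
Player 2 (type L), facing T: A gives -2, B gives -9. Proposed A is best. ✓
Player 2 (type M), facing T: A gives -5, B gives 4. Proposed B is best. ✓
Player 2 (type H), facing T: A gives 10, B gives 3. Proposed A is best. ✓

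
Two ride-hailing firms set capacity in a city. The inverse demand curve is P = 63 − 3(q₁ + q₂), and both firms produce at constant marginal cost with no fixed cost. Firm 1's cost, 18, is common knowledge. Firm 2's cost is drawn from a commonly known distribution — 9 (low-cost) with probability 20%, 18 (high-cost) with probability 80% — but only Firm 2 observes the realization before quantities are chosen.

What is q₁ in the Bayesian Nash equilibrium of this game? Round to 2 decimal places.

4.80

Type-c best response for Firm 2: q₂(c) = (63 − c)/6 − q₁/2.
Firm 1 maximizes expected profit; its first-order condition is 63 − 6q₁ − 3E[q₂] − 18 = 0.
Substituting E[q₂] and solving: E[c₂] = 16.2, so q₁ = (63 − 2·18 + 16.2)/9 = 4.8.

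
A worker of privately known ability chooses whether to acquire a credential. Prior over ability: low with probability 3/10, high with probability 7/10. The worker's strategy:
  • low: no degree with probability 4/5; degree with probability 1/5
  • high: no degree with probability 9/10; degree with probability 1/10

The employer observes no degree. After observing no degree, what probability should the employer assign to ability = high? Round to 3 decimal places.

Apply Bayes' rule using the sender's strategy as the likelihood.
P(no degree) = (3/10)·(4/5) + (7/10)·(9/10) = 87/100
P(high | no degree) = ((7/10)·(9/10)) / (87/100) = (63/100) / (87/100) = 21/29

0.724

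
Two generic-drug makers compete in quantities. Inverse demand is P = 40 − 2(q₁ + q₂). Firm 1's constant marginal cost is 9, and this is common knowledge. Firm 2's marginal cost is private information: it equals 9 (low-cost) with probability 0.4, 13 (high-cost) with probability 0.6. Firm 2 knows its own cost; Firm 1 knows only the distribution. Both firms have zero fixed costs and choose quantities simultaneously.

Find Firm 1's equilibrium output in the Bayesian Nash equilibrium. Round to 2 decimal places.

Type-c best response for Firm 2: q₂(c) = (40 − c)/4 − q₁/2.
Firm 1 maximizes expected profit; its first-order condition is 40 − 4q₁ − 2E[q₂] − 9 = 0.
Substituting E[q₂] and solving: E[c₂] = 11.4, so q₁ = (40 − 2·9 + 11.4)/6 = 5.56667.

5.57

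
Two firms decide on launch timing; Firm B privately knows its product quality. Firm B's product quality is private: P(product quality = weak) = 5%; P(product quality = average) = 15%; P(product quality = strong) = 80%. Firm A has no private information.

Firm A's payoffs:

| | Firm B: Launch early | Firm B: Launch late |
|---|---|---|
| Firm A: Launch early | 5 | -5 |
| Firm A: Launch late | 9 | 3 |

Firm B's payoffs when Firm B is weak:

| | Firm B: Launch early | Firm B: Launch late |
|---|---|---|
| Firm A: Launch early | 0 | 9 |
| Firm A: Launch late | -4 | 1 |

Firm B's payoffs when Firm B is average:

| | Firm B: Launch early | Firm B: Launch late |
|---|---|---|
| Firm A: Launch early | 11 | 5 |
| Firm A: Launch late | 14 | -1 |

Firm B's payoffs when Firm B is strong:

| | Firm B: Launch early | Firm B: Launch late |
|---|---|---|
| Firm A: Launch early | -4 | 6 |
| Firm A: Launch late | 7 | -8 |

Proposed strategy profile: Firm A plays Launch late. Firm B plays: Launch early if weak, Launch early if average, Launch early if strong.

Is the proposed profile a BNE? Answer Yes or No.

No

Firm A plays Launch late: E[Launch late] = 0.05·(9) + 0.15·(9) + 0.8·(9) = 9; E[Launch early] = 5. Best-responding. ✓
Firm B (product quality weak), facing Launch late: Launch early gives -4, Launch late gives 1. Proposed Launch early is not best — profitable deviation exists. ✗
Firm B (product quality average), facing Launch late: Launch early gives 14, Launch late gives -1. Proposed Launch early is best. ✓
Firm B (product quality strong), facing Launch late: Launch early gives 7, Launch late gives -8. Proposed Launch early is best. ✓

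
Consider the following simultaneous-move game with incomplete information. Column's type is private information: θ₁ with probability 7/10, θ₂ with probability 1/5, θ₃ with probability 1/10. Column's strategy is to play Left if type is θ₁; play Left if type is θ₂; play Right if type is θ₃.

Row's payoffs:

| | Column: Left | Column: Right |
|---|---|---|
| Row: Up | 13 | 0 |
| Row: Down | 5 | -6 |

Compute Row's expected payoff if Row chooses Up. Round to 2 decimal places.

11.70

Take the expectation over Column's type, weighting each type's action by its prior probability.
E[Up] = 7/10·13 + 1/5·13 + 1/10·0 = 91/10 + 13/5 + 0 = 117/10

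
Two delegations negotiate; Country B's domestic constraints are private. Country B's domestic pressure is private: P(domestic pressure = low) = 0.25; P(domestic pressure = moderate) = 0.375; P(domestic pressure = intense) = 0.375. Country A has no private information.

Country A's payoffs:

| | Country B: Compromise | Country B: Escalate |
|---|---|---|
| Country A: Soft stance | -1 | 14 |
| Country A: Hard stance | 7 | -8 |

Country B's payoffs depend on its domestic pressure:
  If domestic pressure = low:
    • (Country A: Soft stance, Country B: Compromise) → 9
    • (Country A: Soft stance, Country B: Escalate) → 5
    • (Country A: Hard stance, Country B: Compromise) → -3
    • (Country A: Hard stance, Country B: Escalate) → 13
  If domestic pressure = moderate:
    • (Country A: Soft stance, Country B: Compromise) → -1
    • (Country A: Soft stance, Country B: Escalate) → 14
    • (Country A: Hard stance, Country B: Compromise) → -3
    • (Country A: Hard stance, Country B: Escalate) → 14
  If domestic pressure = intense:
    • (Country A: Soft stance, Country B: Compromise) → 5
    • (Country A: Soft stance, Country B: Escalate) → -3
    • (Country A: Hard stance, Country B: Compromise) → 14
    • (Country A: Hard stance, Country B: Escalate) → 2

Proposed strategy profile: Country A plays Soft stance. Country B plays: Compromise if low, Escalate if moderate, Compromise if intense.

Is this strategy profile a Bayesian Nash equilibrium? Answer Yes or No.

Yes

Country A plays Soft stance: E[Soft stance] = 0.25·(-1) + 0.375·(14) + 0.375·(-1) = 4.625; E[Hard stance] = 1.375. Best-responding. ✓
Country B (domestic pressure low), facing Soft stance: Compromise gives 9, Escalate gives 5. Proposed Compromise is best. ✓
Country B (domestic pressure moderate), facing Soft stance: Compromise gives -1, Escalate gives 14. Proposed Escalate is best. ✓
Country B (domestic pressure intense), facing Soft stance: Compromise gives 5, Escalate gives -3. Proposed Compromise is best. ✓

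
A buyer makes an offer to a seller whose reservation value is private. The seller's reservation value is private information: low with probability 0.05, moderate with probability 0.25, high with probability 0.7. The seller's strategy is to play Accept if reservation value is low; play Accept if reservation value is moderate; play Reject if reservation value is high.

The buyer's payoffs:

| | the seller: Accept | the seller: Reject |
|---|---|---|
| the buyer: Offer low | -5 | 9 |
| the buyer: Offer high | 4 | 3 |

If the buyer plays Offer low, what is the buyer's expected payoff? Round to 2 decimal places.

4.80

E[Offer low] = 0.05·(-5) + 0.25·(-5) + 0.7·9 = (-0.25) + (-1.25) + 6.3 = 4.8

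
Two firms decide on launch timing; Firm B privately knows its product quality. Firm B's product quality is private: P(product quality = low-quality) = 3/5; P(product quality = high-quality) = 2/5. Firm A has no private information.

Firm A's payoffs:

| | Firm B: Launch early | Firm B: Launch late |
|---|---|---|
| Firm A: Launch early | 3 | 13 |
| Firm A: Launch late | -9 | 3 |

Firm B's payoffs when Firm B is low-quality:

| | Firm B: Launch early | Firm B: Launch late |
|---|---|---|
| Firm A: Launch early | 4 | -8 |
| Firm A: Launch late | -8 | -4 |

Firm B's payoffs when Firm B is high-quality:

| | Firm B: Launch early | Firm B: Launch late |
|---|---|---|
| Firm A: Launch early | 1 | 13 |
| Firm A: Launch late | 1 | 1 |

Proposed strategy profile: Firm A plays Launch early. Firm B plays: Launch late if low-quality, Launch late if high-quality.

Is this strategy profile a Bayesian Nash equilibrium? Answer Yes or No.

A profile is a BNE iff every type of every player is best-responding given beliefs about the other side.
Firm A plays Launch early: E[Launch early] = 3/5·(13) + 2/5·(13) = 13; E[Launch late] = 3. Best-responding. ✓
Firm B (product quality low-quality), facing Launch early: Launch early gives 4, Launch late gives -8. Proposed Launch late is not best — profitable deviation exists. ✗
Firm B (product quality high-quality), facing Launch early: Launch early gives 1, Launch late gives 13. Proposed Launch late is best. ✓

No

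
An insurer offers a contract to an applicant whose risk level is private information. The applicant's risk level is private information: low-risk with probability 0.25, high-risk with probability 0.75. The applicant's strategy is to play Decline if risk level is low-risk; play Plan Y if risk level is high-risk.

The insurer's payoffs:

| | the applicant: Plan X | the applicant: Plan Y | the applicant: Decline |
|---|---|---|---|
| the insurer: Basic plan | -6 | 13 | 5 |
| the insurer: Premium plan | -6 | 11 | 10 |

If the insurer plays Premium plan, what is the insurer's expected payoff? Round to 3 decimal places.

10.750

E[Premium plan] = 0.25·10 + 0.75·11 = 2.5 + 8.25 = 10.75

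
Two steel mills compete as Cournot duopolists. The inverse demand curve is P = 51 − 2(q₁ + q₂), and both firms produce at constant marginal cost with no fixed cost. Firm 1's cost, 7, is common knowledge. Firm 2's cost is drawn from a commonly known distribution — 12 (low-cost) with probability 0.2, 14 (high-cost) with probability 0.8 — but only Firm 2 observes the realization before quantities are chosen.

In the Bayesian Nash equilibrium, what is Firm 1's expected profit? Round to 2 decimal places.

Type-c best response for Firm 2: q₂(c) = (51 − c)/4 − q₁/2.
Firm 1 maximizes expected profit; its first-order condition is 51 − 4q₁ − 2E[q₂] − 7 = 0.
Substituting E[q₂] and solving: E[c₂] = 13.6, so q₁ = (51 − 2·7 + 13.6)/6 = 8.43333.
E[P] = 51 − 2·(q₁ + E[q₂]) = 23.8667; Firm 1's expected profit = (E[P] − 7)·q₁ = (23.8667 − 7)·8.43333 = 142.242.

142.24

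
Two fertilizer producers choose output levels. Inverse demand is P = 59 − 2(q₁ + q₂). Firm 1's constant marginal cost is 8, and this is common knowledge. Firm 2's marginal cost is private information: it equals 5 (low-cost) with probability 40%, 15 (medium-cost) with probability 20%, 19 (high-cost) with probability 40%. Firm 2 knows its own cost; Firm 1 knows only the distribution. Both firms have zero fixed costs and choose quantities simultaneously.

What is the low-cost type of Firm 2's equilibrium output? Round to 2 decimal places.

Type-c best response for Firm 2: q₂(c) = (59 − c)/4 − q₁/2.
Firm 1 maximizes expected profit; its first-order condition is 59 − 4q₁ − 2E[q₂] − 8 = 0.
Substituting E[q₂] and solving: E[c₂] = 12.6, so q₁ = (59 − 2·8 + 12.6)/6 = 9.26667.
q₂(low-cost) = (59 − 5 − 2·9.26667)/4 = 8.86667.

8.87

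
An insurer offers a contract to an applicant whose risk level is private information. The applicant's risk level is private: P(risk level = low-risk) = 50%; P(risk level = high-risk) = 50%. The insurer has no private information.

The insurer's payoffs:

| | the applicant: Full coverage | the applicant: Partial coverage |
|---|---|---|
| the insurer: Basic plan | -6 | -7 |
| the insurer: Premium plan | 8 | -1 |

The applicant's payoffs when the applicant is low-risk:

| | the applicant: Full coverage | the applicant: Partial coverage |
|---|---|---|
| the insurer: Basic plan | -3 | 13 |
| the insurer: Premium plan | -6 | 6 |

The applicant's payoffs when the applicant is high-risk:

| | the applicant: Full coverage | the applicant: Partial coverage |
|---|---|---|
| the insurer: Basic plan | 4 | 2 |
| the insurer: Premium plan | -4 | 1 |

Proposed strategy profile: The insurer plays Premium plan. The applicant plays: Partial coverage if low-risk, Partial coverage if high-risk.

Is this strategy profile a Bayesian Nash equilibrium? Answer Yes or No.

Yes

The insurer plays Premium plan: E[Premium plan] = 0.5·(-1) + 0.5·(-1) = -1; E[Basic plan] = -7. Best-responding. ✓
The applicant (risk level low-risk), facing Premium plan: Full coverage gives -6, Partial coverage gives 6. Proposed Partial coverage is best. ✓
The applicant (risk level high-risk), facing Premium plan: Full coverage gives -4, Partial coverage gives 1. Proposed Partial coverage is best. ✓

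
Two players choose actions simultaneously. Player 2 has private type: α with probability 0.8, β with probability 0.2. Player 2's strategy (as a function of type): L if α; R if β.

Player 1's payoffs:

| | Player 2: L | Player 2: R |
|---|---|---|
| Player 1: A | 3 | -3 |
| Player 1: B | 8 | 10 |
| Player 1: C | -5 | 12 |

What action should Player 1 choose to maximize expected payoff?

B

Compute Player 1's expected payoff for each action, taking the expectation over Player 2's type.
E[A] = 0.8·(3) + 0.2·(-3) = 1.8
E[B] = 0.8·(8) + 0.2·(10) = 8.4
E[C] = 0.8·(-5) + 0.2·(12) = -1.6
Best response: B (8.4 is the largest).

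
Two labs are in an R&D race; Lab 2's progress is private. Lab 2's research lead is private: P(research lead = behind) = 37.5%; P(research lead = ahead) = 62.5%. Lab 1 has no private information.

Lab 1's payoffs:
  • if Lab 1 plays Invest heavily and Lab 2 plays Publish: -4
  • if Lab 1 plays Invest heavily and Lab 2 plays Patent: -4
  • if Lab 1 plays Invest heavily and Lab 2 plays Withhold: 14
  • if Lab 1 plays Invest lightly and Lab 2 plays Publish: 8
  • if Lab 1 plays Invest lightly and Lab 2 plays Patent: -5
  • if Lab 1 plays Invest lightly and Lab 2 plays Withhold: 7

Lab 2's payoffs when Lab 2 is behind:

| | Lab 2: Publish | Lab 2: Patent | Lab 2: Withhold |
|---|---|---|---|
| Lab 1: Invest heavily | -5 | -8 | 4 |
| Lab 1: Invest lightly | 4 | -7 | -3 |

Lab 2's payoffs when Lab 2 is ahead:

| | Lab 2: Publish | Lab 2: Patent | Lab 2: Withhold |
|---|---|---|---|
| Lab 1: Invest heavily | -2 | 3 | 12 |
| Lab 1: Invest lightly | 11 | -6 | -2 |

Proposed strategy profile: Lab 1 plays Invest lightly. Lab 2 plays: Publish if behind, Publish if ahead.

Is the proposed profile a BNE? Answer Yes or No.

Yes

A profile is a BNE iff every type of every player is best-responding given beliefs about the other side.
Lab 1 plays Invest lightly: E[Invest lightly] = 0.375·(8) + 0.625·(8) = 8; E[Invest heavily] = -4. Best-responding. ✓
Lab 2 (research lead behind), facing Invest lightly: Publish gives 4, Patent gives -7, Withhold gives -3. Proposed Publish is best. ✓
Lab 2 (research lead ahead), facing Invest lightly: Publish gives 11, Patent gives -6, Withhold gives -2. Proposed Publish is best. ✓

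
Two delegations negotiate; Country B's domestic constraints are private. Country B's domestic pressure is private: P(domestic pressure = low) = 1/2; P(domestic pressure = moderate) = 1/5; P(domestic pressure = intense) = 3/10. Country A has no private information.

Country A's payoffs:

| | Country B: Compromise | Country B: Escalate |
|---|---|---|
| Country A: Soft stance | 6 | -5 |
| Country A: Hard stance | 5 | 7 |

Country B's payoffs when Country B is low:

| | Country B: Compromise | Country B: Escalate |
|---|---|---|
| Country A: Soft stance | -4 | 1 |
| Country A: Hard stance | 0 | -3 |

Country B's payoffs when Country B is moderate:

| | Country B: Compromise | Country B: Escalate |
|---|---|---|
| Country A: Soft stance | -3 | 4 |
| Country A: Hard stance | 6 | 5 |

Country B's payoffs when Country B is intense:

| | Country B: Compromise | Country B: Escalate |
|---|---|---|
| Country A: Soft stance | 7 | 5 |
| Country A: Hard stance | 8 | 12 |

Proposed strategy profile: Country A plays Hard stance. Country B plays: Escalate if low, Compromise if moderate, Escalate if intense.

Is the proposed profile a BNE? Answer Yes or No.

Country A plays Hard stance: E[Hard stance] = 1/2·(7) + 1/5·(5) + 3/10·(7) = 33/5; E[Soft stance] = -14/5. Best-responding. ✓
Country B (domestic pressure low), facing Hard stance: Compromise gives 0, Escalate gives -3. Proposed Escalate is not best — profitable deviation exists. ✗
Country B (domestic pressure moderate), facing Hard stance: Compromise gives 6, Escalate gives 5. Proposed Compromise is best. ✓
Country B (domestic pressure intense), facing Hard stance: Compromise gives 8, Escalate gives 12. Proposed Escalate is best. ✓

No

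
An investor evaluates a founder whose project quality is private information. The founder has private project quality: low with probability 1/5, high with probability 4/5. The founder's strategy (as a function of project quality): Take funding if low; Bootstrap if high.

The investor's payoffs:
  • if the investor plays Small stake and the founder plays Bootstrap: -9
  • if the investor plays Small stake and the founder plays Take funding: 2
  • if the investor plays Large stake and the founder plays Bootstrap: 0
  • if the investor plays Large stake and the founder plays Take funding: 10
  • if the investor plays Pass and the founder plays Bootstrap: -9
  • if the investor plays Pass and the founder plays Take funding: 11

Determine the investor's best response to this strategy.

Large stake

E[Small stake] = 1/5·(2) + 4/5·(-9) = -34/5
E[Large stake] = 1/5·(10) + 4/5·(0) = 2
E[Pass] = 1/5·(11) + 4/5·(-9) = -5
Best response: Large stake (2 is the largest).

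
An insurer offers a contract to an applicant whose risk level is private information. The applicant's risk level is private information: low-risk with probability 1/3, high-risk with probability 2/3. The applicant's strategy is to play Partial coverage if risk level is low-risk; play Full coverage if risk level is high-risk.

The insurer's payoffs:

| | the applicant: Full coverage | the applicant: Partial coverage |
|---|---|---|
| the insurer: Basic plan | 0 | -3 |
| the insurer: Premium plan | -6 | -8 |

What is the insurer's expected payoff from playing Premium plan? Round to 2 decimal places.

E[Premium plan] = 1/3·(-8) + 2/3·(-6) = (-8/3) + (-4) = -20/3

-6.67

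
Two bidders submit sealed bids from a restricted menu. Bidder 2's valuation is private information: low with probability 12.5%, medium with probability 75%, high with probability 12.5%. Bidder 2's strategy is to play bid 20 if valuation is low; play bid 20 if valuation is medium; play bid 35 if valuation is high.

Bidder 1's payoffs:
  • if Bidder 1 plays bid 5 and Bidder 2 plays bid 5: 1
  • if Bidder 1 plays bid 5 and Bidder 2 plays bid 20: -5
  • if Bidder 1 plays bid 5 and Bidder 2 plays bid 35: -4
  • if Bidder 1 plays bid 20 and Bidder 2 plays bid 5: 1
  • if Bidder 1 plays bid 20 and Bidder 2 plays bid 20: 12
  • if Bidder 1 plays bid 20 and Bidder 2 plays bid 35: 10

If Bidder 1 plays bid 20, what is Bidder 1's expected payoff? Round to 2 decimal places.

11.75

Take the expectation over Bidder 2's valuation, weighting each type's action by its prior probability.
E[bid 20] = 0.125·12 + 0.75·12 + 0.125·10 = 1.5 + 9 + 1.25 = 11.75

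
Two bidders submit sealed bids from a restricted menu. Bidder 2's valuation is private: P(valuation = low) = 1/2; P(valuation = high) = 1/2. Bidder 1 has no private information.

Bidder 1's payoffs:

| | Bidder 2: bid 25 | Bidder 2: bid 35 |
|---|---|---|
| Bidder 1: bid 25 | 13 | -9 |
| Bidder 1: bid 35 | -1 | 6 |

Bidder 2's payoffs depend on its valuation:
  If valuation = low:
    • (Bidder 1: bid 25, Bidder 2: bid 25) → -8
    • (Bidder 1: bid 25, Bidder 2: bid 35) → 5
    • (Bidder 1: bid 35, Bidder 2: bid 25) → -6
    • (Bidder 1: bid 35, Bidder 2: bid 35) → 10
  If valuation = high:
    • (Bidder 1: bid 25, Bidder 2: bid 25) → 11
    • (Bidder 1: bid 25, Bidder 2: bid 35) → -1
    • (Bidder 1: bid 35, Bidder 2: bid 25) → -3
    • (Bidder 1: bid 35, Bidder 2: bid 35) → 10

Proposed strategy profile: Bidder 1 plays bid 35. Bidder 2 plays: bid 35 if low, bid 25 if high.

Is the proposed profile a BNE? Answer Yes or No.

No

Bidder 1 plays bid 35: E[bid 35] = 1/2·(6) + 1/2·(-1) = 5/2; E[bid 25] = 2. Best-responding. ✓
Bidder 2 (valuation low), facing bid 35: bid 25 gives -6, bid 35 gives 10. Proposed bid 35 is best. ✓
Bidder 2 (valuation high), facing bid 35: bid 25 gives -3, bid 35 gives 10. Proposed bid 25 is not best — profitable deviation exists. ✗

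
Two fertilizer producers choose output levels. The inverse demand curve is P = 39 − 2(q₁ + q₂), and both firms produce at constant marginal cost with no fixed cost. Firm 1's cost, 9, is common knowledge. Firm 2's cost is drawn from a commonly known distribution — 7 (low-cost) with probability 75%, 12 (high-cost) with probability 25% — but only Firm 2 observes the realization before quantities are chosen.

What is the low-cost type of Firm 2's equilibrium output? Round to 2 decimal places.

Type-c best response for Firm 2: q₂(c) = (39 − c)/4 − q₁/2.
Firm 1 maximizes expected profit; its first-order condition is 39 − 4q₁ − 2E[q₂] − 9 = 0.
Substituting E[q₂] and solving: E[c₂] = 8.25, so q₁ = (39 − 2·9 + 8.25)/6 = 4.875.
q₂(low-cost) = (39 − 7 − 2·4.875)/4 = 5.5625.

5.56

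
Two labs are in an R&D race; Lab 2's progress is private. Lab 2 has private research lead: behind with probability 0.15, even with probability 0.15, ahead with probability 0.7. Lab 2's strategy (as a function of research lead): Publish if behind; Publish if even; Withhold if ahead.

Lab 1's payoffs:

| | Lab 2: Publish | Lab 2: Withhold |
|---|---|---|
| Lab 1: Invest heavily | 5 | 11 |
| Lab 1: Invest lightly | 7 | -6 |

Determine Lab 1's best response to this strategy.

Invest heavily

Compute Lab 1's expected payoff for each action, taking the expectation over Lab 2's type.
E[Invest heavily] = 0.15·(5) + 0.15·(5) + 0.7·(11) = 9.2
E[Invest lightly] = 0.15·(7) + 0.15·(7) + 0.7·(-6) = -2.1
Best response: Invest heavily (9.2 is the largest).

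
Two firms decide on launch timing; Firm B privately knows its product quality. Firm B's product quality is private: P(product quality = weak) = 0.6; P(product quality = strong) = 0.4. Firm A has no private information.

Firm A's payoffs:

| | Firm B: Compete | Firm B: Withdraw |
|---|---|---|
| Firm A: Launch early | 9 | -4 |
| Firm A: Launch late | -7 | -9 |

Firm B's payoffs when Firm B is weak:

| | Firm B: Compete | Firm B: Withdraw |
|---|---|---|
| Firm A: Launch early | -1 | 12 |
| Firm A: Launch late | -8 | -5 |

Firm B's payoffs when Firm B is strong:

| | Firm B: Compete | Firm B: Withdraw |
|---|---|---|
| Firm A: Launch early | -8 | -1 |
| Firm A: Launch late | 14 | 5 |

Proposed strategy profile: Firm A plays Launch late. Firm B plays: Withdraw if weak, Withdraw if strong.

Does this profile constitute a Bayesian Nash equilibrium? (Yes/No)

Firm A plays Launch late: E[Launch late] = 0.6·(-9) + 0.4·(-9) = -9; E[Launch early] = -4. Not best-responding. ✗
Firm B (product quality weak), facing Launch late: Compete gives -8, Withdraw gives -5. Proposed Withdraw is best. ✓
Firm B (product quality strong), facing Launch late: Compete gives 14, Withdraw gives 5. Proposed Withdraw is not best — profitable deviation exists. ✗

No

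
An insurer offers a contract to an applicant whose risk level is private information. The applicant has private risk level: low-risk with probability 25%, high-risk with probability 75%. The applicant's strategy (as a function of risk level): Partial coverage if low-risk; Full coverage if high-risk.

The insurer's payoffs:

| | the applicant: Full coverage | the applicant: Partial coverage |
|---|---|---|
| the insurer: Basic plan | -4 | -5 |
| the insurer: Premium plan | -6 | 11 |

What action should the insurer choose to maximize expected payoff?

E[Basic plan] = 0.25·(-5) + 0.75·(-4) = -4.25
E[Premium plan] = 0.25·(11) + 0.75·(-6) = -1.75
Best response: Premium plan (-1.75 is the largest).

Premium plan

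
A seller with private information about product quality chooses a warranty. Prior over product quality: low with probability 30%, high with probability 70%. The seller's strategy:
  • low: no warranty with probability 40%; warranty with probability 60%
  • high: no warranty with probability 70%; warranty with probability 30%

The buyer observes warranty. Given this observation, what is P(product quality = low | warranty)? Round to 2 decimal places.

0.46

P(warranty) = 0.3·0.6 + 0.7·0.3 = 0.39
P(low | warranty) = (0.3·0.6) / 0.39 = 0.18 / 0.39 = 0.461538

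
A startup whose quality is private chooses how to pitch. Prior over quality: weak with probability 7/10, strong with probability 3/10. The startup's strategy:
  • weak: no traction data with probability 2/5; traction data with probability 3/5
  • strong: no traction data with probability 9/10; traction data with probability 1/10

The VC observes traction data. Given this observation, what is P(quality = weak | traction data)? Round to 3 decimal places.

0.933

P(traction data) = (7/10)·(3/5) + (3/10)·(1/10) = 9/20
P(weak | traction data) = ((7/10)·(3/5)) / (9/20) = (21/50) / (9/20) = 14/15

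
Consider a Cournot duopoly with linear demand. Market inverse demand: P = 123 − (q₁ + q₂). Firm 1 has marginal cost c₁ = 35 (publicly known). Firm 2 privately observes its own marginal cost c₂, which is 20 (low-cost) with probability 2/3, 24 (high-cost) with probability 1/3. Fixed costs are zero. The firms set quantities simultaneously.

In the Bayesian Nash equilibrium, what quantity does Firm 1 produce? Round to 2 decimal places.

Firm 2 with cost c maximizes (123 − (q₁+q₂) − c)·q₂, giving q₂(c) = (123 − c − q₁)/2.
E[c₂] = 2/3·20 + 1/3·24 = 21.3333
Firm 1's FOC against E[q₂] yields q₁ = (123 − 2·35 + E[c₂])/3 = (123 − 70 + 21.3333)/3 = 24.7778.

24.78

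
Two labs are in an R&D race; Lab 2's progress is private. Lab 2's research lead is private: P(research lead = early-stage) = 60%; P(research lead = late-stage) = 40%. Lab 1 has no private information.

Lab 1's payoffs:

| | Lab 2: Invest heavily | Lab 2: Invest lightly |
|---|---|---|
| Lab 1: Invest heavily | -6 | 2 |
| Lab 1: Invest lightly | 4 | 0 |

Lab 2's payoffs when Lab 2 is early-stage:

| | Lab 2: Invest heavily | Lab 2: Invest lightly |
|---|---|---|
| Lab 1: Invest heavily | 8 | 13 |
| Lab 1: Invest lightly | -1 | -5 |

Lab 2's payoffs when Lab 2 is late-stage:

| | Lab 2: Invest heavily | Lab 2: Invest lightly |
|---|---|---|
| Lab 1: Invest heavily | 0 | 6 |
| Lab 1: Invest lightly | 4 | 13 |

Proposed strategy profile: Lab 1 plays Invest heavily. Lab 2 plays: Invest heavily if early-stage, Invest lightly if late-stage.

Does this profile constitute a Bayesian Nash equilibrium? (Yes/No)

Lab 1 plays Invest heavily: E[Invest heavily] = 0.6·(-6) + 0.4·(2) = -2.8; E[Invest lightly] = 2.4. Not best-responding. ✗
Lab 2 (research lead early-stage), facing Invest heavily: Invest heavily gives 8, Invest lightly gives 13. Proposed Invest heavily is not best — profitable deviation exists. ✗
Lab 2 (research lead late-stage), facing Invest heavily: Invest heavily gives 0, Invest lightly gives 6. Proposed Invest lightly is best. ✓

No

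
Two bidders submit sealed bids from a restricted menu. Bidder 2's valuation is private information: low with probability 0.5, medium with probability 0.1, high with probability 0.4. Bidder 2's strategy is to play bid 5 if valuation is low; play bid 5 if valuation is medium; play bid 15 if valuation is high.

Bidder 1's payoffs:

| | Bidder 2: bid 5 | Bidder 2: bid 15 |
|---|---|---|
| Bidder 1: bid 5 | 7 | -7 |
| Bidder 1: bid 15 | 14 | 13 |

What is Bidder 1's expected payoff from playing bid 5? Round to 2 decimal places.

E[bid 5] = 0.5·7 + 0.1·7 + 0.4·(-7) = 3.5 + 0.7 + (-2.8) = 1.4

1.40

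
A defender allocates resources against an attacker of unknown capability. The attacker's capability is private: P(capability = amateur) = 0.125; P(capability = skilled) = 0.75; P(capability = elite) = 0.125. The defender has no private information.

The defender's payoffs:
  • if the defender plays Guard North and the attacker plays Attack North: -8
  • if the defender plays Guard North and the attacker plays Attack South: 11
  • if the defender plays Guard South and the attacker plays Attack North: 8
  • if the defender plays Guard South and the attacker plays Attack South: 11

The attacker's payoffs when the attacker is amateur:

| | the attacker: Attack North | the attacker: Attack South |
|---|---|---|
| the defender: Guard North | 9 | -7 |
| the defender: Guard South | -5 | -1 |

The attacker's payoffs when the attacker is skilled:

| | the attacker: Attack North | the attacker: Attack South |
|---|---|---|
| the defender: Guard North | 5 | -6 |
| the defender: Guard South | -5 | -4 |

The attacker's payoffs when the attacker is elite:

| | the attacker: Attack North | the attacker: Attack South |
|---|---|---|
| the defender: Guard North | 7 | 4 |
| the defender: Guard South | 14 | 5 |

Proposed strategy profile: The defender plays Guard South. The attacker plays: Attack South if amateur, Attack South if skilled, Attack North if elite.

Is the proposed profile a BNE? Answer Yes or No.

The defender plays Guard South: E[Guard South] = 0.125·(11) + 0.75·(11) + 0.125·(8) = 10.625; E[Guard North] = 8.625. Best-responding. ✓
The attacker (capability amateur), facing Guard South: Attack North gives -5, Attack South gives -1. Proposed Attack South is best. ✓
The attacker (capability skilled), facing Guard South: Attack North gives -5, Attack South gives -4. Proposed Attack South is best. ✓
The attacker (capability elite), facing Guard South: Attack North gives 14, Attack South gives 5. Proposed Attack North is best. ✓

Yes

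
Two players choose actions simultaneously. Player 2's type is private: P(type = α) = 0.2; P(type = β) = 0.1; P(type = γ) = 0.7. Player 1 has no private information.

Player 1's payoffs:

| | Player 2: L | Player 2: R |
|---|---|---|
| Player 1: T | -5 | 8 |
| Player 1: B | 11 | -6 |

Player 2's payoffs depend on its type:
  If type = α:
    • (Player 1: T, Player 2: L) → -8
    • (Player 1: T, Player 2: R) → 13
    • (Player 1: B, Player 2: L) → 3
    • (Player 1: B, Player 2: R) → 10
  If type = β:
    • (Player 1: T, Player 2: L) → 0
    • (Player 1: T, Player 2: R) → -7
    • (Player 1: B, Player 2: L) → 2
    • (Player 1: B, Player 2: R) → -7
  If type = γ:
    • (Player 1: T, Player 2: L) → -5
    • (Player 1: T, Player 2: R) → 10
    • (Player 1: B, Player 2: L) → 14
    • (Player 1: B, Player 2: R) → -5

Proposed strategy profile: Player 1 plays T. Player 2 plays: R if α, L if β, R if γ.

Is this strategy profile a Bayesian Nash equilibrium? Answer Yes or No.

Yes

Player 1 plays T: E[T] = 0.2·(8) + 0.1·(-5) + 0.7·(8) = 6.7; E[B] = -4.3. Best-responding. ✓
Player 2 (type α), facing T: L gives -8, R gives 13. Proposed R is best. ✓
Player 2 (type β), facing T: L gives 0, R gives -7. Proposed L is best. ✓
Player 2 (type γ), facing T: L gives -5, R gives 10. Proposed R is best. ✓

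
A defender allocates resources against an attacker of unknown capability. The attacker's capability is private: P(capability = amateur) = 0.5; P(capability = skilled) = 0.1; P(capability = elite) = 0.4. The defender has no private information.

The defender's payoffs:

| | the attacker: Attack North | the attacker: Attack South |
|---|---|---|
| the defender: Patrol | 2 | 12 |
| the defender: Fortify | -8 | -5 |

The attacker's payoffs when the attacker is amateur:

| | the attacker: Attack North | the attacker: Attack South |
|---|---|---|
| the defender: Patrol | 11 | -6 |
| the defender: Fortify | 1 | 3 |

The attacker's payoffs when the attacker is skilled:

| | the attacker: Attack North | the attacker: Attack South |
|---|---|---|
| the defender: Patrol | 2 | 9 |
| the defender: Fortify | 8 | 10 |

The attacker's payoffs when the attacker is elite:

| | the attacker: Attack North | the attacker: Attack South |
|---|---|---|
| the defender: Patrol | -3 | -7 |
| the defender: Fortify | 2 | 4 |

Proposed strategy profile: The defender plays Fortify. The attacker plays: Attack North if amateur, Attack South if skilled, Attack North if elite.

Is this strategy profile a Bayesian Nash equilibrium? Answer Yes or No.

A profile is a BNE iff every type of every player is best-responding given beliefs about the other side.
The defender plays Fortify: E[Fortify] = 0.5·(-8) + 0.1·(-5) + 0.4·(-8) = -7.7; E[Patrol] = 3. Not best-responding. ✗
The attacker (capability amateur), facing Fortify: Attack North gives 1, Attack South gives 3. Proposed Attack North is not best — profitable deviation exists. ✗
The attacker (capability skilled), facing Fortify: Attack North gives 8, Attack South gives 10. Proposed Attack South is best. ✓
The attacker (capability elite), facing Fortify: Attack North gives 2, Attack South gives 4. Proposed Attack North is not best — profitable deviation exists. ✗

No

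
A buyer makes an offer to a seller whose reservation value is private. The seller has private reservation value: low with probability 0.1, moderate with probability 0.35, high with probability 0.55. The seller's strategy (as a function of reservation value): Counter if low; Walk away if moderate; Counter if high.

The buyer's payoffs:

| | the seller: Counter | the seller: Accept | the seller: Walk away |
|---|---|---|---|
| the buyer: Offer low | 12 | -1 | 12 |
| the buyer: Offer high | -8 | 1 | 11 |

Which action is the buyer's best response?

E[Offer low] = 0.1·(12) + 0.35·(12) + 0.55·(12) = 12
E[Offer high] = 0.1·(-8) + 0.35·(11) + 0.55·(-8) = -1.35
Best response: Offer low (12 is the largest).

Offer low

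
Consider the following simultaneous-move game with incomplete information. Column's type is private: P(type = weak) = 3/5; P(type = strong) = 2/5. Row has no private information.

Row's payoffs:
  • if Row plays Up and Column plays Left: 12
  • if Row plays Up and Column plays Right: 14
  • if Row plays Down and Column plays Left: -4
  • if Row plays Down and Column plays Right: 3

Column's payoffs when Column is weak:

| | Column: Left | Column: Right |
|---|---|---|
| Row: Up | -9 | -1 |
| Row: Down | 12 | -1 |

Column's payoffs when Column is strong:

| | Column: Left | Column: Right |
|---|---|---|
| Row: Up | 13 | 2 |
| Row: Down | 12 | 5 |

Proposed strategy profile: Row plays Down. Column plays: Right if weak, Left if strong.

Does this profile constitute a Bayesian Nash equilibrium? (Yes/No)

No

A profile is a BNE iff every type of every player is best-responding given beliefs about the other side.
Row plays Down: E[Down] = 3/5·(3) + 2/5·(-4) = 1/5; E[Up] = 66/5. Not best-responding. ✗
Column (type weak), facing Down: Left gives 12, Right gives -1. Proposed Right is not best — profitable deviation exists. ✗
Column (type strong), facing Down: Left gives 12, Right gives 5. Proposed Left is best. ✓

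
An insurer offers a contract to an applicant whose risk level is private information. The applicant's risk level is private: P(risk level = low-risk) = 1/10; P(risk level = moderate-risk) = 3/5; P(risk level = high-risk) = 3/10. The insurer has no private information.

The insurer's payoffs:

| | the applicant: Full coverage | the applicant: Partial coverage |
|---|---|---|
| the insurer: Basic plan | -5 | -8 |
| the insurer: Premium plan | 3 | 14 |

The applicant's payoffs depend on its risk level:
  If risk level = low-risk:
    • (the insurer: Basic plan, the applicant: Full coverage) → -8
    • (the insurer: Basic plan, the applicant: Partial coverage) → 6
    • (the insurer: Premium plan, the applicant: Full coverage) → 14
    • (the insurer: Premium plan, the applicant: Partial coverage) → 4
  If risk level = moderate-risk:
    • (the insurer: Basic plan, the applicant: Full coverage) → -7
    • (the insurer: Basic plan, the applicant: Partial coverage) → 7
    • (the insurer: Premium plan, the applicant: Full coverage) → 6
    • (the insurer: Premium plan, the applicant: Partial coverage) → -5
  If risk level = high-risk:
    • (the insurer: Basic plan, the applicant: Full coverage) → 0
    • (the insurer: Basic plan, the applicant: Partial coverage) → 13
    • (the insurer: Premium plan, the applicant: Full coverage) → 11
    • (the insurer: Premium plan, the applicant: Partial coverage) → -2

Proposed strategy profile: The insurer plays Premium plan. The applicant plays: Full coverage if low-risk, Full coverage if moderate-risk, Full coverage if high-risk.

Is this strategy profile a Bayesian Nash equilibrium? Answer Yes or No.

The insurer plays Premium plan: E[Premium plan] = 1/10·(3) + 3/5·(3) + 3/10·(3) = 3; E[Basic plan] = -5. Best-responding. ✓
The applicant (risk level low-risk), facing Premium plan: Full coverage gives 14, Partial coverage gives 4. Proposed Full coverage is best. ✓
The applicant (risk level moderate-risk), facing Premium plan: Full coverage gives 6, Partial coverage gives -5. Proposed Full coverage is best. ✓
The applicant (risk level high-risk), facing Premium plan: Full coverage gives 11, Partial coverage gives -2. Proposed Full coverage is best. ✓

Yes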